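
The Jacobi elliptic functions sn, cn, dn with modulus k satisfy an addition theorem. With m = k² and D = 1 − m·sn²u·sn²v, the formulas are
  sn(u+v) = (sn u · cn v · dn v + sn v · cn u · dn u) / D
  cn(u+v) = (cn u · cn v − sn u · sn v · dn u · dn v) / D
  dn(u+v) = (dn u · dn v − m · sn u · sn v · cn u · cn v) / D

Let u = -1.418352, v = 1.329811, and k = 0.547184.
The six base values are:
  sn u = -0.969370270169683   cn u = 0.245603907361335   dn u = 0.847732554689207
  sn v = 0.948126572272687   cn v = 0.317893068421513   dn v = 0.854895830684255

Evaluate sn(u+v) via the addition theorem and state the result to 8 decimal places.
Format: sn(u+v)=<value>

sn(u+v)=-0.08839092

m = k² = 0.299410329856
D = 1 − m·sn²u·sn²v = 0.7470825417706067
sn(u+v) = (sn u·cn v·dn v + sn v·cn u·dn u)/D = -0.06603530947409084/0.7470825417706067 = -0.08839091503541938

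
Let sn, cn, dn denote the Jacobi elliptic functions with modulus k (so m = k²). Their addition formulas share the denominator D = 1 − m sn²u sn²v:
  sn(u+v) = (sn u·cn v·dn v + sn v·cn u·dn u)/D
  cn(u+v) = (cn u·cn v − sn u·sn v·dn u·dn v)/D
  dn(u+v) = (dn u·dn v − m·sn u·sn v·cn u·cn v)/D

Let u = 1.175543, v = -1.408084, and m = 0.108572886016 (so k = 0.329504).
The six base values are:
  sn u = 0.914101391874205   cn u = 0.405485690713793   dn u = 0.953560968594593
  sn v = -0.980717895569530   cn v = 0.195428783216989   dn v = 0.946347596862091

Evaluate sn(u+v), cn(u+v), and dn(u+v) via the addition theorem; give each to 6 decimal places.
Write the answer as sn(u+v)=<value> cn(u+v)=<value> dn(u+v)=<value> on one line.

m = k² = 0.108572886016
D = 1 − m·sn²u·sn²v = 0.9127433926928095
sn(u+v) = (sn u·cn v·dn v + sn v·cn u·dn u)/D = -0.2101426345507755/0.9127433926928095 = -0.2302318879907801
cn(u+v) = (cn u·cn v − sn u·sn v·dn u·dn v)/D = 0.8882232681305075/0.9127433926928095 = 0.9731357961519044
dn(u+v) = (dn u·dn v − m·sn u·sn v·cn u·cn v)/D = 0.9101131414276883/0.9127433926928095 = 0.9971183015005331

sn(u+v)=-0.230232 cn(u+v)=0.973136 dn(u+v)=0.997118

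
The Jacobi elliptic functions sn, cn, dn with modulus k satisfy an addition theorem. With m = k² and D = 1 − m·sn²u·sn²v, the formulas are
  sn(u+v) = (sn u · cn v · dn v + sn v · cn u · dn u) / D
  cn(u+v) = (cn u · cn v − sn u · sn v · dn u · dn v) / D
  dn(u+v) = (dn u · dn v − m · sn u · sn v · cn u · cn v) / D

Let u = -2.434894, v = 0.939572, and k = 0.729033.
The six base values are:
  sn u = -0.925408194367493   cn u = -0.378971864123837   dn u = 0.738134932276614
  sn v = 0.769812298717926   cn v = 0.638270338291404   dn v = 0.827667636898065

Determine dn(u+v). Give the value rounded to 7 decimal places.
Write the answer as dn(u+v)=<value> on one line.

m = k² = 0.531489115089
D = 1 − m·sn²u·sn²v = 0.7302690719659078
dn(u+v) = (dn u·dn v − m·sn u·sn v·cn u·cn v)/D = 0.5193454285972419/0.7302690719659078 = 0.7111699625990559

dn(u+v)=0.7111700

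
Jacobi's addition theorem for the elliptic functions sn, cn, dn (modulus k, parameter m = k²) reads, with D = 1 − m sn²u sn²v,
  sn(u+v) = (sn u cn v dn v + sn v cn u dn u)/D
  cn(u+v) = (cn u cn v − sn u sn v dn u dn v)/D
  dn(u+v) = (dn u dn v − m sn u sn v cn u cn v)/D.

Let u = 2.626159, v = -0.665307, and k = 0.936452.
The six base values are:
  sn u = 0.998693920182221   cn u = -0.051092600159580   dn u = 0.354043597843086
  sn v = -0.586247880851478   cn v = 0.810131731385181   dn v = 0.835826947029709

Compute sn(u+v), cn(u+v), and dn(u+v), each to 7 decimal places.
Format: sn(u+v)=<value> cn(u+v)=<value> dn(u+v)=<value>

m = k² = 0.876942348304
D = 1 − m·sn²u·sn²v = 0.6993934587017534
sn(u+v) = (sn u·cn v·dn v + sn v·cn u·dn u)/D = 0.6868501885948382/0.6993934587017534 = 0.9820655026854289
cn(u+v) = (cn u·cn v − sn u·sn v·dn u·dn v)/D = 0.1318636739289346/0.6993934587017534 = 0.1885400446462654
dn(u+v) = (dn u·dn v − m·sn u·sn v·cn u·cn v)/D = 0.2746672491998536/0.6993934587017534 = 0.3927220733658329

sn(u+v)=0.9820655 cn(u+v)=0.1885400 dn(u+v)=0.3927221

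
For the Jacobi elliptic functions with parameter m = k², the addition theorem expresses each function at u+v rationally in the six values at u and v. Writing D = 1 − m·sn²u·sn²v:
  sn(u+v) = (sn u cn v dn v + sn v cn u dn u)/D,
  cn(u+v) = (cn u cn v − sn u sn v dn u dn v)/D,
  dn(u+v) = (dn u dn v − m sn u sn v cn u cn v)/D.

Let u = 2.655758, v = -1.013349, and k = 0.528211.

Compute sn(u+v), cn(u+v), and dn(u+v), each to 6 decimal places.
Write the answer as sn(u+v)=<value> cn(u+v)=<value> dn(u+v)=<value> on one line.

sn u = 0.6672825509037074, cn u = -0.7448046705408346, dn u = 0.9358246259201676
sn v = -0.8272101896284748, cn v = 0.5618926073324179, dn v = 0.8994899147917781
m = k² = 0.279006860521
D = 1 − m·sn²u·sn²v = 0.9149907528485838
sn(u+v) = (sn u·cn v·dn v + sn v·cn u·dn u)/D = 0.9138266894050945/0.9149907528485838 = 0.9987277866580998
cn(u+v) = (cn u·cn v − sn u·sn v·dn u·dn v)/D = 0.04613956576890506/0.9149907528485838 = 0.0504262645554194
dn(u+v) = (dn u·dn v − m·sn u·sn v·cn u·cn v)/D = 0.7773128371658561/0.9149907528485838 = 0.8495308119190236

sn(u+v)=0.998728 cn(u+v)=0.050426 dn(u+v)=0.849531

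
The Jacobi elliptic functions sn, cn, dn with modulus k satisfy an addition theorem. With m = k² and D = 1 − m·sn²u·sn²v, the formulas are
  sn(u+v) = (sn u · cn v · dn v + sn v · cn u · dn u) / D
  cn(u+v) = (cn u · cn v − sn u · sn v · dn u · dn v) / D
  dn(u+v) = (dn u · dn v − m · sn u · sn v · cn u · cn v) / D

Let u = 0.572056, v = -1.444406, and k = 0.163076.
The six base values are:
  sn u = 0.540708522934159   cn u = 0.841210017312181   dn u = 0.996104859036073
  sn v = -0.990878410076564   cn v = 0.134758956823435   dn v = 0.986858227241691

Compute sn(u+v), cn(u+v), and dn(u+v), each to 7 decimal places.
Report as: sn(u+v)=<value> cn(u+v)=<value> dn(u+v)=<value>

sn(u+v)=-0.7642163 cn(u+v)=0.6449600 dn(u+v)=0.9922039

m = k² = 0.026593781776
D = 1 − m·sn²u·sn²v = 0.9923660860061802
sn(u+v) = (sn u·cn v·dn v + sn v·cn u·dn u)/D = -0.7583823639220465/0.9923660860061802 = -0.7642163256245372
cn(u+v) = (cn u·cn v − sn u·sn v·dn u·dn v)/D = 0.6400364354841325/0.9923660860061802 = 0.6449600046893849
dn(u+v) = (dn u·dn v − m·sn u·sn v·cn u·cn v)/D = 0.9846294732967905/0.9923660860061802 = 0.9922038723224349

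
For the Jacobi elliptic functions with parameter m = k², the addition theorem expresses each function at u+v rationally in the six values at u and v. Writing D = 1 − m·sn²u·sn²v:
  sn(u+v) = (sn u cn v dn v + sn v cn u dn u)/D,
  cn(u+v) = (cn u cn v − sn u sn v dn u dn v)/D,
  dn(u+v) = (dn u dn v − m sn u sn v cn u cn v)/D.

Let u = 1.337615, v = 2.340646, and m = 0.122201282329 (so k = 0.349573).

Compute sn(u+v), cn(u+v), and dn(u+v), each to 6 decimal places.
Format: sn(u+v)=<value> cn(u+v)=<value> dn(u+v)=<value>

sn(u+v)=-0.418579 cn(u+v)=-0.908180 dn(u+v)=0.989237

sn u = 0.9645020520685699, cn u = 0.2640753520408855, dn u = 0.9414459733958779
sn v = 0.7779444730692121, cn v = -0.6283330301846832, dn v = 0.9623118397011942
m = k² = 0.122201282329
D = 1 − m·sn²u·sn²v = 0.9312014516716389
sn(u+v) = (sn u·cn v·dn v + sn v·cn u·dn u)/D = -0.3897815399632274/0.9312014516716389 = -0.4185791799008841
cn(u+v) = (cn u·cn v − sn u·sn v·dn u·dn v)/D = -0.8456988203250982/0.9312014516716389 = -0.9081803070720611
dn(u+v) = (dn u·dn v − m·sn u·sn v·cn u·cn v)/D = 0.9211786719613459/0.9312014516716389 = 0.9892367224167223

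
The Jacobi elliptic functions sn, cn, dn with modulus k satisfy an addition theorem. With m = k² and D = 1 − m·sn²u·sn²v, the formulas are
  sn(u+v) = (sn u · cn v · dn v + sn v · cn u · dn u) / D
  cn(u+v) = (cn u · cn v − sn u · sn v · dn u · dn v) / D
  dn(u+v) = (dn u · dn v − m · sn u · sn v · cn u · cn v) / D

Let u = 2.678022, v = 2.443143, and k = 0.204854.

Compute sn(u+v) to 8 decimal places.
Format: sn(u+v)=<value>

sn u = 0.4763625169862328, cn u = -0.8792489706622016, dn u = 0.9952272168901333
sn v = 0.6666805063724584, cn v = -0.7453436136594735, dn v = 0.9906301241150518
m = k² = 0.041965161316
D = 1 − m·sn²u·sn²v = 0.9957674746031445
sn(u+v) = (sn u·cn v·dn v + sn v·cn u·dn u)/D = -0.9351073979800945/0.9957674746031445 = -0.9390820867620469

sn(u+v)=-0.93908209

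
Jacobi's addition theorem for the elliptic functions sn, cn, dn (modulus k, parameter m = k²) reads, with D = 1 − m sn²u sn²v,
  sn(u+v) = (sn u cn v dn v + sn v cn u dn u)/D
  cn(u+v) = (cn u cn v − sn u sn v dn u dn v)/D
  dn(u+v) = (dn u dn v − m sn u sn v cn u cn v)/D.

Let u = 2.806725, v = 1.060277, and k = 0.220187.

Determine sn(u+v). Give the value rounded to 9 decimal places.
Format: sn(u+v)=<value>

sn u = 0.3649781507379379, cn u = -0.9310160844388861, dn u = 0.9967656278464651
sn v = 0.8687124741060271, cn v = 0.4953167040718344, dn v = 0.9815356693061254
m = k² = 0.048482314969
D = 1 − m·sn²u·sn²v = 0.995126183242176
sn(u+v) = (sn u·cn v·dn v + sn v·cn u·dn u)/D = -0.6287275763984524/0.995126183242176 = -0.6318068873939417

sn(u+v)=-0.631806887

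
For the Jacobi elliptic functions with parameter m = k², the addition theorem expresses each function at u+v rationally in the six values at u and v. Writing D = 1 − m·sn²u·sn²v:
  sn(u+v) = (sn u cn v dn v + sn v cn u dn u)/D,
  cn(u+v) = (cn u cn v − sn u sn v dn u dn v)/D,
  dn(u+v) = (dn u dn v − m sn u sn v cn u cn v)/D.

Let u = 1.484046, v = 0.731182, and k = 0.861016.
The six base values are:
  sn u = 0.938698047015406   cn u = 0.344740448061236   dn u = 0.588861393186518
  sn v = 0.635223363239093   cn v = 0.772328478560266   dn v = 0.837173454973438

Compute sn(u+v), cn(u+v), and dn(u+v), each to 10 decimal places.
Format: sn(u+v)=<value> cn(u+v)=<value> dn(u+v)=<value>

sn(u+v)=0.9992921996 cn(u+v)=-0.0376178124 dn(u+v)=0.5096082122

m = k² = 0.741348552256
D = 1 − m·sn²u·sn²v = 0.7364110511860565
sn(u+v) = (sn u·cn v·dn v + sn v·cn u·dn u)/D = 0.7358898191520804/0.7364110511860565 = 0.9992921996035549
cn(u+v) = (cn u·cn v − sn u·sn v·dn u·dn v)/D = -0.02770217278971198/0.7364110511860565 = -0.03761781242296016
dn(u+v) = (dn u·dn v − m·sn u·sn v·cn u·cn v)/D = 0.3752811192384288/0.7364110511860565 = 0.5096082121988863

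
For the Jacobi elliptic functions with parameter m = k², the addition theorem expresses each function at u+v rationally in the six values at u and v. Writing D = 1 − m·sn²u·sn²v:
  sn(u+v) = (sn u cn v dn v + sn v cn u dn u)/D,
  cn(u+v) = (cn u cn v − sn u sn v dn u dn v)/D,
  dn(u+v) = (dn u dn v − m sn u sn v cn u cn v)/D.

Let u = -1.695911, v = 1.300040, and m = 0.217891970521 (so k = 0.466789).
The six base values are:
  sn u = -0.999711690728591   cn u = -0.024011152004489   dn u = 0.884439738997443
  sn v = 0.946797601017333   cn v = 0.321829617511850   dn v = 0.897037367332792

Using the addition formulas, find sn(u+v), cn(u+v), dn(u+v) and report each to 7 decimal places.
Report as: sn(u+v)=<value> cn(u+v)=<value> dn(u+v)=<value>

sn(u+v)=-0.3835995 cn(u+v)=0.9234995 dn(u+v)=0.9838381

m = k² = 0.217891970521
D = 1 − m·sn²u·sn²v = 0.8047886495737022
sn(u+v) = (sn u·cn v·dn v + sn v·cn u·dn u)/D = -0.3087165485795157/0.8047886495737022 = -0.3835995310607864
cn(u+v) = (cn u·cn v − sn u·sn v·dn u·dn v)/D = 0.743221947412625/0.8047886495737022 = 0.9234995396695901
dn(u+v) = (dn u·dn v − m·sn u·sn v·cn u·cn v)/D = 0.7917817745592587/0.8047886495737022 = 0.9838381480388257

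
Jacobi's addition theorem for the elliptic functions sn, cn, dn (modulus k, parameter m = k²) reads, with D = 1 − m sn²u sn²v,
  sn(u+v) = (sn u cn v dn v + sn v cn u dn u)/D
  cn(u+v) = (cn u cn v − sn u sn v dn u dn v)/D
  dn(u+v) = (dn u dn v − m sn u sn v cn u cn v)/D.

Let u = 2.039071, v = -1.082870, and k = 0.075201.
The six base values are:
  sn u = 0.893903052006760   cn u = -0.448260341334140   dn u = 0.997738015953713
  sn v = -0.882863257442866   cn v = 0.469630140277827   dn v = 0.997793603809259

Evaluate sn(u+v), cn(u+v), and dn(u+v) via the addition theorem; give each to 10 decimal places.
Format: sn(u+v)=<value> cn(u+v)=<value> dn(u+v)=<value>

m = k² = 0.005655190401
D = 1 − m·sn²u·sn²v = 0.9964777923376481
sn(u+v) = (sn u·cn v·dn v + sn v·cn u·dn u)/D = 0.8137349612677368/0.9964777923376481 = 0.8166112356189966
cn(u+v) = (cn u·cn v − sn u·sn v·dn u·dn v)/D = 0.5751551124981051/0.9964777923376481 = 0.5771880888071198
dn(u+v) = (dn u·dn v − m·sn u·sn v·cn u·cn v)/D = 0.9945970660547704/0.9964777923376481 = 0.9981126259939364

sn(u+v)=0.8166112356 cn(u+v)=0.5771880888 dn(u+v)=0.9981126260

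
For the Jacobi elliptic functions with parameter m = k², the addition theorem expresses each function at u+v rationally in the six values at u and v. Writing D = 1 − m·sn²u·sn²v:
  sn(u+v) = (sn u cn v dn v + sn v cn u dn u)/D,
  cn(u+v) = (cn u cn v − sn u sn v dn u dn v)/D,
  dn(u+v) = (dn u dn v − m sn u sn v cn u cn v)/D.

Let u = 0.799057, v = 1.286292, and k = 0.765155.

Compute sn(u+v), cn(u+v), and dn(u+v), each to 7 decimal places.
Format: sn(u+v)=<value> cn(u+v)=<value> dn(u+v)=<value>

sn u = 0.6857840558429402, cn u = 0.7278050760688654, dn u = 0.8512680385645027
sn v = 0.9073740723304396, cn v = 0.420324033172592, dn v = 0.7197032517949642
m = k² = 0.585462174025
D = 1 − m·sn²u·sn²v = 0.7733027042984921
sn(u+v) = (sn u·cn v·dn v + sn v·cn u·dn u)/D = 0.7696256956582784/0.7733027042984921 = 0.9952450591213834
cn(u+v) = (cn u·cn v − sn u·sn v·dn u·dn v)/D = -0.07532171704012115/0.7733027042984921 = -0.09740262981292672
dn(u+v) = (dn u·dn v − m·sn u·sn v·cn u·cn v)/D = 0.5012124745677438/0.7733027042984921 = 0.6481452499541209

sn(u+v)=0.9952451 cn(u+v)=-0.0974026 dn(u+v)=0.6481452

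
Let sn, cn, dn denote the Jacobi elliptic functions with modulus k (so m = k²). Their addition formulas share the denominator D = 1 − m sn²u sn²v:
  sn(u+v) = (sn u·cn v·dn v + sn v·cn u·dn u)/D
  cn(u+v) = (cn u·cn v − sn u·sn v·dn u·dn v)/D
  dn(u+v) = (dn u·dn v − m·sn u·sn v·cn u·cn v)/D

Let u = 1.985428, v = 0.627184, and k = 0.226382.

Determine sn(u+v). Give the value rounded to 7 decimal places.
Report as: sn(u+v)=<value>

sn u = 0.9271089884544261, cn u = -0.3747918402620456, dn u = 0.9777269839981224
sn v = 0.585290096205262, cn v = 0.8108239656571796, dn v = 0.9911831199234039
m = k² = 0.051248809924
D = 1 − m·sn²u·sn²v = 0.9849100528422616
sn(u+v) = (sn u·cn v·dn v + sn v·cn u·dn u)/D = 0.5306182422733448/0.9849100528422616 = 0.538747919916222

sn(u+v)=0.5387479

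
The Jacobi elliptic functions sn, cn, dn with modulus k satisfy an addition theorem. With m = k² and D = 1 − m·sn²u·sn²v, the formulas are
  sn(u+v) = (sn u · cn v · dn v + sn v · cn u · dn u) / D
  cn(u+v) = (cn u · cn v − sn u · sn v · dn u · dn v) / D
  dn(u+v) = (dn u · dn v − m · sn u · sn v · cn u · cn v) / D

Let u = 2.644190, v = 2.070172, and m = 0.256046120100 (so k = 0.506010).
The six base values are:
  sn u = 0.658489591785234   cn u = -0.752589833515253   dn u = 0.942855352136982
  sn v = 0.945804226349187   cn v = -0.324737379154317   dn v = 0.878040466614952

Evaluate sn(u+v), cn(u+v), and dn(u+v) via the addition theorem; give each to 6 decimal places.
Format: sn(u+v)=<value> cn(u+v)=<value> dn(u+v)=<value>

sn(u+v)=-0.953590 cn(u+v)=-0.301107 dn(u+v)=0.875881

m = k² = 0.2560461201
D = 1 − m·sn²u·sn²v = 0.9006841578414287
sn(u+v) = (sn u·cn v·dn v + sn v·cn u·dn u)/D = -0.8588837567219831/0.9006841578414287 = -0.9535903893106946
cn(u+v) = (cn u·cn v − sn u·sn v·dn u·dn v)/D = -0.2712022209084156/0.9006841578414287 = -0.3011069069521288
dn(u+v) = (dn u·dn v − m·sn u·sn v·cn u·cn v)/D = 0.7888925880722096/0.9006841578414287 = 0.8758814965313282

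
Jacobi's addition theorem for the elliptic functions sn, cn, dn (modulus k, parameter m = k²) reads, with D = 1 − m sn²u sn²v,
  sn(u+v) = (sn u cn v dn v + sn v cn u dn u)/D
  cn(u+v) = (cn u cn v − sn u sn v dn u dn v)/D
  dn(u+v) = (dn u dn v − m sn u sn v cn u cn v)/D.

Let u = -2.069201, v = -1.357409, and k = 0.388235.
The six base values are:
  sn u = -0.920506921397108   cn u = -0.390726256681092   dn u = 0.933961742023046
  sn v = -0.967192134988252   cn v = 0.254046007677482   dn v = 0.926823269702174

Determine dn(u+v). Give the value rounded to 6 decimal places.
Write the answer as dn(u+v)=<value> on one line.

dn(u+v)=0.998195

m = k² = 0.150726415225
D = 1 − m·sn²u·sn²v = 0.8805272116897776
dn(u+v) = (dn u·dn v − m·sn u·sn v·cn u·cn v)/D = 0.8789377801144617/0.8805272116897776 = 0.9981949091927941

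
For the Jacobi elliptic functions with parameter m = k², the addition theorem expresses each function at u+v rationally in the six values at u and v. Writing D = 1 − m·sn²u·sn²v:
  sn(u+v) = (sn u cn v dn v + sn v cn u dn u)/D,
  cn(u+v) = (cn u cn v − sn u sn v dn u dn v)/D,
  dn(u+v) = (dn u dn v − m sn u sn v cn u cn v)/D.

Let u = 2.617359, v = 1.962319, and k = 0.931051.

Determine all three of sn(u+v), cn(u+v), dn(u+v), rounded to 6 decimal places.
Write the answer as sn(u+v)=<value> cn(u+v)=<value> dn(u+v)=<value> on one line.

sn(u+v)=0.299935 cn(u+v)=-0.953960 dn(u+v)=0.960217

sn u = 0.9979879431790662, cn u = -0.06340398464778759, dn u = 0.369633403463088
sn v = 0.9835260811228527, cn v = 0.1807662793529914, dn v = 0.4018330611510638
m = k² = 0.866855964601
D = 1 − m·sn²u·sn²v = 0.1648407551319266
sn(u+v) = (sn u·cn v·dn v + sn v·cn u·dn u)/D = 0.04944157179261158/0.1648407551319266 = 0.2999353633938532
cn(u+v) = (cn u·cn v − sn u·sn v·dn u·dn v)/D = -0.1572514086777598/0.1648407551319266 = -0.9539595262828488
dn(u+v) = (dn u·dn v − m·sn u·sn v·cn u·cn v)/D = 0.1582828860017619/0.1648407551319266 = 0.9602169431648362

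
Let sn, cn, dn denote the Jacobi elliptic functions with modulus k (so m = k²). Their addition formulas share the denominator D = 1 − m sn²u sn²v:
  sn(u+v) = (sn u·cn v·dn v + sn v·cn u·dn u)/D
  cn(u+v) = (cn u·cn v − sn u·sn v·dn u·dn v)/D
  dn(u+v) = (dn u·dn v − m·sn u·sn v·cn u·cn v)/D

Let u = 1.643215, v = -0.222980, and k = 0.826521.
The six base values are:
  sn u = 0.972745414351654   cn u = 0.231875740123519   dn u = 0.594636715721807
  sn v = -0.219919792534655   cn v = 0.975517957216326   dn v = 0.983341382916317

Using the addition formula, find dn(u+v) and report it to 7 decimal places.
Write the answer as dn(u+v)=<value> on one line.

m = k² = 0.683136963441
D = 1 − m·sn²u·sn²v = 0.9687367010475599
dn(u+v) = (dn u·dn v − m·sn u·sn v·cn u·cn v)/D = 0.6177877714681691/0.9687367010475599 = 0.6377251639172065

dn(u+v)=0.6377252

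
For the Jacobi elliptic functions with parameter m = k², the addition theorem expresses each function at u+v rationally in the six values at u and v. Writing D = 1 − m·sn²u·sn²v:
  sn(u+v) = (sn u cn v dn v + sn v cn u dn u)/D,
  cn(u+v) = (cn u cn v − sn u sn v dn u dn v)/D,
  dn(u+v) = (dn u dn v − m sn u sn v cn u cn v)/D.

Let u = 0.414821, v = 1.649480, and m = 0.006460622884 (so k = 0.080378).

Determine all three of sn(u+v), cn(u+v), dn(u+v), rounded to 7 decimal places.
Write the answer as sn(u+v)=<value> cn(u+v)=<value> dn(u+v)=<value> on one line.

sn(u+v)=0.8825723 cn(u+v)=-0.4701766 dn(u+v)=0.9974806

sn u = 0.402958159594275, cn u = 0.9152184010477471, dn u = 0.999475339646096
sn v = 0.9971216251802783, cn v = -0.07581862962254475, dn v = 0.9967830836134453
m = k² = 0.006460622884
D = 1 − m·sn²u·sn²v = 0.9989569849612485
sn(u+v) = (sn u·cn v·dn v + sn v·cn u·dn u)/D = 0.8816518096947928/0.9989569849612485 = 0.8825723459243781
cn(u+v) = (cn u·cn v − sn u·sn v·dn u·dn v)/D = -0.4696862189427799/0.9989569849612485 = -0.4701766202285476
dn(u+v) = (dn u·dn v − m·sn u·sn v·cn u·cn v)/D = 0.9964402398475805/0.9989569849612485 = 0.9974806271425534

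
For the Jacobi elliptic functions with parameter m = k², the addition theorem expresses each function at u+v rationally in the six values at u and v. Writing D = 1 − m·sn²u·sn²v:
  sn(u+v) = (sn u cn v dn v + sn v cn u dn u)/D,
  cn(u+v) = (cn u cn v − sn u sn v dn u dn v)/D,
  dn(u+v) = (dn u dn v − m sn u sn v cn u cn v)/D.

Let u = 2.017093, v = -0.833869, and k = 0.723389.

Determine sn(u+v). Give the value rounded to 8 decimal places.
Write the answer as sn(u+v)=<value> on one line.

sn u = 0.995128547162236, cn u = -0.098585874357219, dn u = 0.6941140522698811
sn v = -0.7105402000088153, cn v = 0.703656609555707, dn v = 0.8577920028968406
m = k² = 0.523291645321
D = 1 − m·sn²u·sn²v = 0.7383748569663158
sn(u+v) = (sn u·cn v·dn v + sn v·cn u·dn u)/D = 0.6492728000425836/0.7383748569663158 = 0.8793267998184329

sn(u+v)=0.87932680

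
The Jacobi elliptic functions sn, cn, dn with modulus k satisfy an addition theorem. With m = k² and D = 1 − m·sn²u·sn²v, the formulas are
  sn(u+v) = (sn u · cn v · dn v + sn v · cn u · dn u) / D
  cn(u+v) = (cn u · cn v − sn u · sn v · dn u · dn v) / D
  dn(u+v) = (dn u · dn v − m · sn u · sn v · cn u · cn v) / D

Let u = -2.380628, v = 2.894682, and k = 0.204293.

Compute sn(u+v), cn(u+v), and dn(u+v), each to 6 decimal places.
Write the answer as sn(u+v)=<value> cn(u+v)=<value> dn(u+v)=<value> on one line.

sn(u+v)=0.490931 cn(u+v)=0.871198 dn(u+v)=0.994958

sn u = -0.7113831781628495, cn u = -0.7028043638359991, dn u = 0.9893831490643481
sn v = 0.2766739791647585, cn v = -0.9609638438844298, dn v = 0.998401322377274
m = k² = 0.041735629849
D = 1 − m·sn²u·sn²v = 0.9983832205251097
sn(u+v) = (sn u·cn v·dn v + sn v·cn u·dn u)/D = 0.4901373778512871/0.9983832205251097 = 0.4909311051857365
cn(u+v) = (cn u·cn v − sn u·sn v·dn u·dn v)/D = 0.8697898630469055/0.9983832205251097 = 0.87119839873654
dn(u+v) = (dn u·dn v − m·sn u·sn v·cn u·cn v)/D = 0.99334923900487/0.9983832205251097 = 0.9949578664617459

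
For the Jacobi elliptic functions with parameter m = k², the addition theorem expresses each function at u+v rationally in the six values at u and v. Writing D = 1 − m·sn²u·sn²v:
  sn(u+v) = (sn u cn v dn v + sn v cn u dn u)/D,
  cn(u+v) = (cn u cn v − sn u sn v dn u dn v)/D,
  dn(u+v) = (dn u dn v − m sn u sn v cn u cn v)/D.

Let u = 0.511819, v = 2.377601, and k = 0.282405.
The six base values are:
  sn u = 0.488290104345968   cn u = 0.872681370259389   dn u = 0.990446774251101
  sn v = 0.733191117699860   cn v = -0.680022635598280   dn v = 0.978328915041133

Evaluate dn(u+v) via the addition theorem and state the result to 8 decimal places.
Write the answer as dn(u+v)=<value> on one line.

m = k² = 0.079752584025
D = 1 − m·sn²u·sn²v = 0.9897780206480208
dn(u+v) = (dn u·dn v − m·sn u·sn v·cn u·cn v)/D = 0.9859268355945851/0.9897780206480208 = 0.9961090416506579

dn(u+v)=0.99610904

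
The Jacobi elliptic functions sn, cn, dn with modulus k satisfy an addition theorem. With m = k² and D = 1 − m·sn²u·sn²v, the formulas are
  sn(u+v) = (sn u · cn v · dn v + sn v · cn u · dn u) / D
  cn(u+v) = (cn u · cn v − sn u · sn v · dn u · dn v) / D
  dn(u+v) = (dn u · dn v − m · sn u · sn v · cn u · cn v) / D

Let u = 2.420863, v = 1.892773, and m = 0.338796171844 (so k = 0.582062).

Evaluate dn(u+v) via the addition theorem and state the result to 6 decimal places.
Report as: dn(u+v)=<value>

sn u = 0.8420637984886171, cn u = -0.5393779373268076, dn u = 0.8716474690598451
sn v = 0.9919981463644303, cn v = -0.1262524360538615, dn v = 0.8164582842439274
m = k² = 0.338796171844
D = 1 − m·sn²u·sn²v = 0.7635985100638739
dn(u+v) = (dn u·dn v − m·sn u·sn v·cn u·cn v)/D = 0.6923917744360699/0.7635985100638739 = 0.9067484618037721

dn(u+v)=0.906748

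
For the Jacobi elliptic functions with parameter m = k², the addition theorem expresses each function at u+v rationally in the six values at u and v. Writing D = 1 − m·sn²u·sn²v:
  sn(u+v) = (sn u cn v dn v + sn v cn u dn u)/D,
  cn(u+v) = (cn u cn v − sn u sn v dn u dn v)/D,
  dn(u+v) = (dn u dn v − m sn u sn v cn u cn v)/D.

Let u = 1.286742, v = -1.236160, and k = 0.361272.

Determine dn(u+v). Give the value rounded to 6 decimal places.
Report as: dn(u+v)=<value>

sn u = 0.9500805659042391, cn u = 0.312004676713476, dn u = 0.9392486435092297
sn v = -0.9341726645725836, cn v = 0.3568212896750405, dn v = 0.9413289604423182
m = k² = 0.130517457984
D = 1 − m·sn²u·sn²v = 0.8971880051458642
dn(u+v) = (dn u·dn v − m·sn u·sn v·cn u·cn v)/D = 0.8970383362358942/0.8971880051458642 = 0.9998331799922517

dn(u+v)=0.999833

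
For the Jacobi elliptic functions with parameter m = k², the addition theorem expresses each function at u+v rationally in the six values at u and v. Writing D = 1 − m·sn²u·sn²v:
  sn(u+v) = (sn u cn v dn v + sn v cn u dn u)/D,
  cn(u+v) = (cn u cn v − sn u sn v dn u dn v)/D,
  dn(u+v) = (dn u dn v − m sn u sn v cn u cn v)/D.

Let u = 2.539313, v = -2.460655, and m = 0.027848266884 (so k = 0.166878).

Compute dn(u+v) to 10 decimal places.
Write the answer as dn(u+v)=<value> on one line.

dn(u+v)=0.9999140290

sn u = 0.5838444006864484, cn u = -0.811865577412346, dn u = 0.9952423031399671
sn v = -0.6455156457486871, cn v = -0.7637470465367807, dn v = 0.9941810162997694
m = k² = 0.027848266884
D = 1 − m·sn²u·sn²v = 0.9960444583906807
dn(u+v) = (dn u·dn v − m·sn u·sn v·cn u·cn v)/D = 0.9959588274626093/0.9960444583906807 = 0.9999140290101009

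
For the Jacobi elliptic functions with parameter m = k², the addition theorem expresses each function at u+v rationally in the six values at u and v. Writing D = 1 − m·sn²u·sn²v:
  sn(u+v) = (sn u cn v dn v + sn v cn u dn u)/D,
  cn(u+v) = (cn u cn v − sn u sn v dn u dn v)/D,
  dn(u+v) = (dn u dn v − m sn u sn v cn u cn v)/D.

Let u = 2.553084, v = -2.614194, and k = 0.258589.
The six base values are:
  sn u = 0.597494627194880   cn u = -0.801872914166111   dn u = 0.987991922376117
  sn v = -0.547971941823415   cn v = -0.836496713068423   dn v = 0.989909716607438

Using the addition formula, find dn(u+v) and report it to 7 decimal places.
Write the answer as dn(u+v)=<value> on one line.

m = k² = 0.066868270921
D = 1 − m·sn²u·sn²v = 0.9928318886139637
dn(u+v) = (dn u·dn v − m·sn u·sn v·cn u·cn v)/D = 0.9927080828963245/0.9928318886139637 = 0.9998753004218952

dn(u+v)=0.9998753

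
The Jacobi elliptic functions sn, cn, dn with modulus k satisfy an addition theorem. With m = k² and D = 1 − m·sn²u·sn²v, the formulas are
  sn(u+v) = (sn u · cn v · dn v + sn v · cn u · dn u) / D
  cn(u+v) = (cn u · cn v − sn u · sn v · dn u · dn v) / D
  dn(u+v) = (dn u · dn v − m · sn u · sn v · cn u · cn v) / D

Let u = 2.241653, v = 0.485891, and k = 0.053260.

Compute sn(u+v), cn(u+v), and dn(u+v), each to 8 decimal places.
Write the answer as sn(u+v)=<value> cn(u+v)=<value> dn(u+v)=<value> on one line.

sn u = 0.7844918456873986, cn u = -0.6201391328161599, dn u = 0.9991267494630771
sn v = 0.4669506779613925, cn v = 0.8842833620233935, dn v = 0.99969069886178
m = k² = 0.0028366276
D = 1 − m·sn²u·sn²v = 0.9996193540509836
sn(u+v) = (sn u·cn v·dn v + sn v·cn u·dn u)/D = 0.4041770030283894/0.9996193540509836 = 0.4043309099513245
cn(u+v) = (cn u·cn v − sn u·sn v·dn u·dn v)/D = -0.9142646242835249/0.9996193540509836 = -0.9146127679285556
dn(u+v) = (dn u·dn v − m·sn u·sn v·cn u·cn v)/D = 0.9993875445511608/0.9996193540509836 = 0.9997681022292302

sn(u+v)=0.40433091 cn(u+v)=-0.91461277 dn(u+v)=0.99976810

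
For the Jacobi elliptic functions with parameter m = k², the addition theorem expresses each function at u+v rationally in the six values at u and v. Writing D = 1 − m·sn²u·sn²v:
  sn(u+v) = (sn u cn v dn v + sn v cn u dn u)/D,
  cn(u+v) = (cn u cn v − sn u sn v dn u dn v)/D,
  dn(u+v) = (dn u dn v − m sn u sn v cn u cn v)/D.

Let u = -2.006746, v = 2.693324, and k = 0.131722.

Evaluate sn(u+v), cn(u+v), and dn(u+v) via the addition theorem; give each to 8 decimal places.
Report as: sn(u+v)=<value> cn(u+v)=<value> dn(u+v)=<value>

sn u = -0.9108124090045792, cn u = -0.4128204883521107, dn u = 0.9927770301595086
sn v = 0.4455219895337825, cn v = -0.8952709963144457, dn v = 0.9982765474553094
m = k² = 0.017350685284
D = 1 − m·sn²u·sn²v = 0.9971429831702776
sn(u+v) = (sn u·cn v·dn v + sn v·cn u·dn u)/D = 0.6314264361071134/0.9971429831702776 = 0.6332356008759955
cn(u+v) = (cn u·cn v − sn u·sn v·dn u·dn v)/D = 0.7717478763629932/0.9971429831702776 = 0.7739590905100972
dn(u+v) = (dn u·dn v − m·sn u·sn v·cn u·cn v)/D = 0.9936681649531246/0.9971429831702776 = 0.996515225724093

sn(u+v)=0.63323560 cn(u+v)=0.77395909 dn(u+v)=0.99651523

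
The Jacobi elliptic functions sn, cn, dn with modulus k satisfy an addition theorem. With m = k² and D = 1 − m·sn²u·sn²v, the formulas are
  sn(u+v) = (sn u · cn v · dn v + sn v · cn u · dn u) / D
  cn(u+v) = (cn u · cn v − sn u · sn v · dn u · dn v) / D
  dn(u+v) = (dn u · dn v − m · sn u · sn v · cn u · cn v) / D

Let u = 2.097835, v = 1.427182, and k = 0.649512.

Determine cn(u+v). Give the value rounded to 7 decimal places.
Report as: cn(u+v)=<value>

cn(u+v)=-0.9981426

sn u = 0.9729119971651148, cn u = -0.2311757897622231, dn u = 0.7750352376898624
sn v = 0.9608532724645023, cn v = 0.2770577354889353, dn v = 0.7813558732936301
m = k² = 0.421865838144
D = 1 − m·sn²u·sn²v = 0.6313318469015033
cn(u+v) = (cn u·cn v − sn u·sn v·dn u·dn v)/D = -0.6301592173579139/0.6313318469015033 = -0.9981426098661987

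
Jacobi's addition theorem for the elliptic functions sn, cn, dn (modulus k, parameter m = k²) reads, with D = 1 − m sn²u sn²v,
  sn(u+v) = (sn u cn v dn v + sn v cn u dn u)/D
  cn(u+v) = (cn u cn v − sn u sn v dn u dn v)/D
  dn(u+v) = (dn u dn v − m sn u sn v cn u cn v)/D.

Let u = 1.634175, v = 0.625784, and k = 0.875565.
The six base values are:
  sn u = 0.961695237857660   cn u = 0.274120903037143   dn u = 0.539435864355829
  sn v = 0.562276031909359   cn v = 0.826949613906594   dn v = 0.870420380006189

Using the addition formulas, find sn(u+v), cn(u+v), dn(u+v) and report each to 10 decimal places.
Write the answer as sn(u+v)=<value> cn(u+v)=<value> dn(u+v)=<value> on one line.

m = k² = 0.766614069225
D = 1 − m·sn²u·sn²v = 0.7758437467066601
sn(u+v) = (sn u·cn v·dn v + sn v·cn u·dn u)/D = 0.7753663872092943/0.7758437467066601 = 0.9993847221178335
cn(u+v) = (cn u·cn v − sn u·sn v·dn u·dn v)/D = -0.02721185201038022/0.7758437467066601 = -0.0350738819844723
dn(u+v) = (dn u·dn v − m·sn u·sn v·cn u·cn v)/D = 0.3755668792665179/0.7758437467066601 = 0.4840754093343445

sn(u+v)=0.9993847221 cn(u+v)=-0.0350738820 dn(u+v)=0.4840754093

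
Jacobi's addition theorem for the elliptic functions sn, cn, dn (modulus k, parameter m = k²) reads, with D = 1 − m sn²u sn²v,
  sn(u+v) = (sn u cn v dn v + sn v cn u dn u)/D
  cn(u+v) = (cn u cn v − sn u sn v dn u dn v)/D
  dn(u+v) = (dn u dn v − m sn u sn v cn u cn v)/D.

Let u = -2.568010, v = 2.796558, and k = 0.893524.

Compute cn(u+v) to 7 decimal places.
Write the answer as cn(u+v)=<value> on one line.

sn u = -0.989785189728387, cn u = -0.1425667499606446, dn u = 0.4667357512252352
sn v = 0.9680713470416555, cn v = -0.2506748233009341, dn v = 0.5017805103888743
m = k² = 0.798385138576
D = 1 − m·sn²u·sn²v = 0.2669913854473457
cn(u+v) = (cn u·cn v − sn u·sn v·dn u·dn v)/D = 0.2601432282770997/0.2669913854473457 = 0.9743506437154446

cn(u+v)=0.9743506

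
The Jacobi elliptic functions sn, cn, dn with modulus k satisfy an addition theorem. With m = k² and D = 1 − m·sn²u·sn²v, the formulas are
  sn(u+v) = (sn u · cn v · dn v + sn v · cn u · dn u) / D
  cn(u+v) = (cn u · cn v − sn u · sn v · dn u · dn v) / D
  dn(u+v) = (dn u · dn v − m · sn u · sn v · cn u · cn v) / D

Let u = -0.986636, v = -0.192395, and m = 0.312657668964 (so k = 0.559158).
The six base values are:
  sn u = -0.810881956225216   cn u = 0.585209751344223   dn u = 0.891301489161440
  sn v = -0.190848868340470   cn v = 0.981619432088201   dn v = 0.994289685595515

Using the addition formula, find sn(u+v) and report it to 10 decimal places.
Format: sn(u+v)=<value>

m = k² = 0.312657668964
D = 1 − m·sn²u·sn²v = 0.9925120396335884
sn(u+v) = (sn u·cn v·dn v + sn v·cn u·dn u)/D = -0.8909786533033029/0.9925120396335884 = -0.8977005998156262

sn(u+v)=-0.8977005998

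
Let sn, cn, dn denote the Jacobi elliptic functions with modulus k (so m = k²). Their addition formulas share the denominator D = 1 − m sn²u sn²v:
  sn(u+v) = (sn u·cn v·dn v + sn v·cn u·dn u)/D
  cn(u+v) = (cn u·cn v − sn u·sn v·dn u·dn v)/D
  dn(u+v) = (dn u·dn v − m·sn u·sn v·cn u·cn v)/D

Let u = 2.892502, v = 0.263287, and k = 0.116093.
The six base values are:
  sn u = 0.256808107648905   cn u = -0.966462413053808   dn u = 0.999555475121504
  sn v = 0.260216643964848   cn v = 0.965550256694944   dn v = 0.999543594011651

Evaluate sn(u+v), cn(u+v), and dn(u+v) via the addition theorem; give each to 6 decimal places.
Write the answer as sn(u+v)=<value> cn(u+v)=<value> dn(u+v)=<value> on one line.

m = k² = 0.013477584649
D = 1 − m·sn²u·sn²v = 0.9999398134191129
sn(u+v) = (sn u·cn v·dn v + sn v·cn u·dn u)/D = -0.003529848941451099/0.9999398134191129 = -0.003530061403777314
cn(u+v) = (cn u·cn v − sn u·sn v·dn u·dn v)/D = -0.9999335831079487/0.9999398134191129 = -0.9999937693138321
dn(u+v) = (dn u·dn v − m·sn u·sn v·cn u·cn v)/D = 0.9999397294498249/0.9999398134191129 = 0.9999999160256578

sn(u+v)=-0.003530 cn(u+v)=-0.999994 dn(u+v)=1.000000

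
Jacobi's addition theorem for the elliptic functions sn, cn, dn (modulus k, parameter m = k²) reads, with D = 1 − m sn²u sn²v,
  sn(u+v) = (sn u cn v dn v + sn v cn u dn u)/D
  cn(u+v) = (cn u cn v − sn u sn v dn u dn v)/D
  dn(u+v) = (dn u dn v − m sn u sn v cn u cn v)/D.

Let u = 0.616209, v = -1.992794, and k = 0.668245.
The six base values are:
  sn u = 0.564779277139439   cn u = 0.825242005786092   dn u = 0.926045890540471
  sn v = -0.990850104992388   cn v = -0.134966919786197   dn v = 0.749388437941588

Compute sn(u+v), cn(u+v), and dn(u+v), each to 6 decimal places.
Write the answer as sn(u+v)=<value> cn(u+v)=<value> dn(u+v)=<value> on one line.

m = k² = 0.446551380025
D = 1 − m·sn²u·sn²v = 0.8601556702582678
sn(u+v) = (sn u·cn v·dn v + sn v·cn u·dn u)/D = -0.8143427811861984/0.8601556702582678 = -0.9467388396587402
cn(u+v) = (cn u·cn v − sn u·sn v·dn u·dn v)/D = 0.276972222086218/0.8601556702582678 = 0.3220024370740417
dn(u+v) = (dn u·dn v − m·sn u·sn v·cn u·cn v)/D = 0.6661346481056004/0.8601556702582678 = 0.7744349902449504

sn(u+v)=-0.946739 cn(u+v)=0.322002 dn(u+v)=0.774435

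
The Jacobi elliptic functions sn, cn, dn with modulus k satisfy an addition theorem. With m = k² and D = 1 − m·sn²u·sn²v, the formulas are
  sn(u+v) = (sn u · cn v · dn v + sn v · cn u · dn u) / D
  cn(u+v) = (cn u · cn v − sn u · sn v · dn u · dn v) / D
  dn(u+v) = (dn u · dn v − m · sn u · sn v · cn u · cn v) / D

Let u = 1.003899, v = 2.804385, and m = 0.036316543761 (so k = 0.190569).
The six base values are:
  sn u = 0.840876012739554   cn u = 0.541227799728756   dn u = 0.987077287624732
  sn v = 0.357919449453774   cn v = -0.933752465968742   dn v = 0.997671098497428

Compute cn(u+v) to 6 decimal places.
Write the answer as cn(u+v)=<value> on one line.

m = k² = 0.036316543761
D = 1 − m·sn²u·sn²v = 0.9967104307370413
cn(u+v) = (cn u·cn v − sn u·sn v·dn u·dn v)/D = -0.801757514587185/0.9967104307370413 = -0.8044036561293998

cn(u+v)=-0.804404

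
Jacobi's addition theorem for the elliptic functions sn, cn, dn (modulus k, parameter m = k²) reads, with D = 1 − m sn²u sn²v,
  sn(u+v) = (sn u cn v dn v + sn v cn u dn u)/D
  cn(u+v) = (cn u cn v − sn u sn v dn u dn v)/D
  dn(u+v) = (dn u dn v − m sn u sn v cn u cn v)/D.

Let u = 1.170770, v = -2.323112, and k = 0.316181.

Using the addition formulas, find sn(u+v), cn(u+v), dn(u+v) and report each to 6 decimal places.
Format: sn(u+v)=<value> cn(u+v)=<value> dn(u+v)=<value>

sn u = 0.9129598100509347, cn u = 0.4080494887042026, dn u = 0.9574315063518582
sn v = -0.7779417116762211, cn v = -0.6283364490734811, dn v = 0.969277343209938
m = k² = 0.099970424761
D = 1 − m·sn²u·sn²v = 0.9495723217909076
sn(u+v) = (sn u·cn v·dn v + sn v·cn u·dn u)/D = -0.8599478279688891/0.9495723217909076 = -0.9056159370220634
cn(u+v) = (cn u·cn v − sn u·sn v·dn u·dn v)/D = 0.4027124625374349/0.9495723217909076 = 0.4240987793093139
dn(u+v) = (dn u·dn v − m·sn u·sn v·cn u·cn v)/D = 0.9098123096668995/0.9495723217909076 = 0.9581285056318617

sn(u+v)=-0.905616 cn(u+v)=0.424099 dn(u+v)=0.958129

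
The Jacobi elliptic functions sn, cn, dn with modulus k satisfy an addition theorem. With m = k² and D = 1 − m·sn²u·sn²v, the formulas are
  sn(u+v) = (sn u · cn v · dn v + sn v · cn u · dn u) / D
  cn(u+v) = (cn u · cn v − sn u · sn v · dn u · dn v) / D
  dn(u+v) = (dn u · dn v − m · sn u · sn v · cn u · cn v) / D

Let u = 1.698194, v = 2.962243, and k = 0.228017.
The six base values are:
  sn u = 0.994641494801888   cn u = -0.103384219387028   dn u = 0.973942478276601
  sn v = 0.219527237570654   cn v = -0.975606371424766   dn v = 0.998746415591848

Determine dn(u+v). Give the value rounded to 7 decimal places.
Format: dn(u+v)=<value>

dn(u+v)=0.9739909

m = k² = 0.051991752289
D = 1 − m·sn²u·sn²v = 0.9975211832256664
dn(u+v) = (dn u·dn v − m·sn u·sn v·cn u·cn v)/D = 0.9715765253326028/0.9975211832256664 = 0.973990870239801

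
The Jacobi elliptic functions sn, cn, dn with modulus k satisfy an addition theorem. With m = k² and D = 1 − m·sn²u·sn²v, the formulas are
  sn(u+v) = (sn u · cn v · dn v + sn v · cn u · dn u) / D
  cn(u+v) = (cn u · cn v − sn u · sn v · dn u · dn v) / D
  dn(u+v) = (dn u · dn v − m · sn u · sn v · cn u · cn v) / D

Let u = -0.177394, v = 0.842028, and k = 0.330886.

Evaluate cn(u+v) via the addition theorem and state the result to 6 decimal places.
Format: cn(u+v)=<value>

sn u = -0.1763654509049094, cn u = 0.9843247572458533, dn u = 0.9982957863557904
sn v = 0.7396803681315445, cn v = 0.6729583590392371, dn v = 0.9695862504580181
m = k² = 0.109485544996
D = 1 − m·sn²u·sn²v = 0.9981367462880113
cn(u+v) = (cn u·cn v − sn u·sn v·dn u·dn v)/D = 0.7886804779325082/0.9981367462880113 = 0.7901527329452064

cn(u+v)=0.790153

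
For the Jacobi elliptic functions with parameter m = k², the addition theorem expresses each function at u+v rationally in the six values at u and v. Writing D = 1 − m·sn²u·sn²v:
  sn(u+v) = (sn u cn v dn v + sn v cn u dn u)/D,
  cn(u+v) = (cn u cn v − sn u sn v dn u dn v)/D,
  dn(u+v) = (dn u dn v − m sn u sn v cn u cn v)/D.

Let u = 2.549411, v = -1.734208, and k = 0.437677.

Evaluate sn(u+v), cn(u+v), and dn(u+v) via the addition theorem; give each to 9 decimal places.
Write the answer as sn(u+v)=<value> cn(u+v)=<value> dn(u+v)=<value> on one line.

sn u = 0.6808113234654063, cn u = -0.7324588328645384, dn u = 0.9545735312986276
sn v = -0.9974891736807155, cn v = -0.0708191244634056, dn v = 0.8996663768352888
m = k² = 0.191561156329
D = 1 − m·sn²u·sn²v = 0.9116559362965612
sn(u+v) = (sn u·cn v·dn v + sn v·cn u·dn u)/D = 0.6540533502669744/0.9116559362965612 = 0.7174344226002069
cn(u+v) = (cn u·cn v − sn u·sn v·dn u·dn v)/D = 0.6350832710671145/0.9116559362965612 = 0.6966260469350164
dn(u+v) = (dn u·dn v − m·sn u·sn v·cn u·cn v)/D = 0.8655457275903576/0.9116559362965612 = 0.9494214792331436

sn(u+v)=0.717434423 cn(u+v)=0.696626047 dn(u+v)=0.949421479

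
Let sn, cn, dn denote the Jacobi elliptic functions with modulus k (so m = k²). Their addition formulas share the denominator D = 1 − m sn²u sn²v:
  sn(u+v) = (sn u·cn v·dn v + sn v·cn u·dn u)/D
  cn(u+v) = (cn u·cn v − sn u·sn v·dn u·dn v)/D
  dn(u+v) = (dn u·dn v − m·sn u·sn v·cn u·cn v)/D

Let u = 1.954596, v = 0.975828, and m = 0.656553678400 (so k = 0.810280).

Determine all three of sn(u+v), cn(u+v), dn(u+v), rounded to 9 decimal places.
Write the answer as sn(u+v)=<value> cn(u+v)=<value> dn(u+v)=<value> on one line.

sn u = 0.9993549268930462, cn u = 0.03591281240162476, dn u = 0.5867649432590099
sn v = 0.7787597362402809, cn v = 0.6273223040917389, dn v = 0.7757718992715921
m = k² = 0.6565536784
D = 1 − m·sn²u·sn²v = 0.6023355817978571
sn(u+v) = (sn u·cn v·dn v + sn v·cn u·dn u)/D = 0.5027554052275034/0.6023355817978571 = 0.8346765829886294
cn(u+v) = (cn u·cn v − sn u·sn v·dn u·dn v)/D = -0.3317305467006193/0.6023355817978571 = -0.5507404123635976
dn(u+v) = (dn u·dn v − m·sn u·sn v·cn u·cn v)/D = 0.4436842090240162/0.6023355817978571 = 0.7366063411025848

sn(u+v)=0.834676583 cn(u+v)=-0.550740412 dn(u+v)=0.736606341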